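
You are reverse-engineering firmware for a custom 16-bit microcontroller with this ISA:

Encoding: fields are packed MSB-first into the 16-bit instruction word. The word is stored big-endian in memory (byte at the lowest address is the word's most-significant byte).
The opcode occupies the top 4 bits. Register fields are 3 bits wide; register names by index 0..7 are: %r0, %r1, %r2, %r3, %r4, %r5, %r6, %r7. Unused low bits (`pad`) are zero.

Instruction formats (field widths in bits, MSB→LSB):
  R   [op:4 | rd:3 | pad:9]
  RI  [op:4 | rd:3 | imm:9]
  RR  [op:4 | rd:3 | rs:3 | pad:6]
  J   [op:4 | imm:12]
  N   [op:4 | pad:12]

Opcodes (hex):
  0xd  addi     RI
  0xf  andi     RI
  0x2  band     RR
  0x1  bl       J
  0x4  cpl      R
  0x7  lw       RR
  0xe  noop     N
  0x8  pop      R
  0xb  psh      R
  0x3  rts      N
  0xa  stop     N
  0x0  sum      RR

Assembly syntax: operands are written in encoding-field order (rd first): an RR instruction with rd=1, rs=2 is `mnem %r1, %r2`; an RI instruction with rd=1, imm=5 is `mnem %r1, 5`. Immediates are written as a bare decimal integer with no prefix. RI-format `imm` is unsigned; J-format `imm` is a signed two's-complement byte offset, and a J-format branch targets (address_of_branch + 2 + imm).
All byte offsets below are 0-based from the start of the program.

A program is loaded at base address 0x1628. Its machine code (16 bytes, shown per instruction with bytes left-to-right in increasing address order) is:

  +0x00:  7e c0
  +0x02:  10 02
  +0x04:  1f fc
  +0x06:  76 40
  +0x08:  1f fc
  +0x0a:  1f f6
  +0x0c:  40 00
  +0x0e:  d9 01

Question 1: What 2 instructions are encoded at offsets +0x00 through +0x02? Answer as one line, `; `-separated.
off 0x00: read 7e c0 as big → 0x7ec0
  op=0x7ec0>>12=0x7 ⇒ lw (RR)
  [11:9] rd=7 = %r7
  [8:6] rs=3 = %r3
off 0x02: read 10 02 as big → 0x1002
  op=0x1002>>12=0x1 ⇒ bl (J)
  [11:0] imm=2 = 2

lw %r7, %r3; bl 2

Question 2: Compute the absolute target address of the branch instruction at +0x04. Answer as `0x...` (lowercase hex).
off 0x04: read 1f fc as big → 0x1ffc
  op=0x1ffc>>12=0x1 ⇒ bl (J)
  imm@[11:0]=0xffc (s12→-4) ⇒ -4
  target = base 0x1628 + off 0x04 + 2 + imm -4 = 0x162a

0x162a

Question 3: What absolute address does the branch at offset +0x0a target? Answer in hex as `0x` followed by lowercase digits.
0x162a

off 0x0a: read 1f f6 as big → 0x1ff6
  op=0x1ff6>>12=0x1 ⇒ bl (J)
  imm@[11:0]=0xff6 (s12→-10) ⇒ -10
  target = base 0x1628 + off 0x0a + 2 + imm -10 = 0x162a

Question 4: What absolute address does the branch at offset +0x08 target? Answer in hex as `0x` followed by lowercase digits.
[08] 1f fc → 0x1ffc
  opcode bits[15:12]=0x1: bl/J
  imm: (w>>0)&0xfff=0xffc (s12→-4) → -4
  target = base 0x1628 + off 0x08 + 2 + imm -4 = 0x162e

0x162e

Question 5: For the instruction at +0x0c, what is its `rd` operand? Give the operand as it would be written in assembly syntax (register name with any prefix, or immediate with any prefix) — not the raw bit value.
@+0c  big-endian(40 00) = 0x4000
  op=0x4000>>12=0x4 ⇒ cpl (R)
  rd@[11:9]=0x0 ⇒ %r0

%r0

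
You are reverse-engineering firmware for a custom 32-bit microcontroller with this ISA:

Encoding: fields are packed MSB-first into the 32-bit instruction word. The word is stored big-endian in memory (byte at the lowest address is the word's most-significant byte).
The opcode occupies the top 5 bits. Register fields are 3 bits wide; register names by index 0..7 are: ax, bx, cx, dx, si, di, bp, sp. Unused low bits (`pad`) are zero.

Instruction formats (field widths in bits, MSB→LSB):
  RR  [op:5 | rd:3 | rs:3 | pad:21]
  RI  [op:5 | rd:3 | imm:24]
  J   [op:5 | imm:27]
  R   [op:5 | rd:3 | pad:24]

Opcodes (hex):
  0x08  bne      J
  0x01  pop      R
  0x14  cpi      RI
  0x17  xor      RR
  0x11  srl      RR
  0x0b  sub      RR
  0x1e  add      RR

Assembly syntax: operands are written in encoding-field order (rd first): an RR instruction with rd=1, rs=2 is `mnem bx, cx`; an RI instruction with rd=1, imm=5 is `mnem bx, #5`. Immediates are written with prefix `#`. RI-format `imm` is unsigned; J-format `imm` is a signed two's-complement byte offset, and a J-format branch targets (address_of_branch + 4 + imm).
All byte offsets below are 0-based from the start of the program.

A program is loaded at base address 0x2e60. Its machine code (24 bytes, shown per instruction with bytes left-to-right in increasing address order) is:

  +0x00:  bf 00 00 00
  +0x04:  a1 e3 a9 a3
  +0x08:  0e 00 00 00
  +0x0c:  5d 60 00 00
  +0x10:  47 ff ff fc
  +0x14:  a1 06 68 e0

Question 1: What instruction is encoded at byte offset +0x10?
bne #-4

@+10  big-endian(47 ff ff fc) = 0x47fffffc
  op=0x47fffffc>>27=0x8 ⇒ bne (J)
  imm@[26:0]=0x7fffffc (s27→-4) ⇒ #-4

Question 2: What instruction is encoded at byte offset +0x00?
@+00  big-endian(bf 00 00 00) = 0xbf000000
  top 5b → 0x17 → xor [RR]
  rd: (w>>24)&0x7=0x7 → sp
  rs: (w>>21)&0x7=0x0 → ax

xor sp, ax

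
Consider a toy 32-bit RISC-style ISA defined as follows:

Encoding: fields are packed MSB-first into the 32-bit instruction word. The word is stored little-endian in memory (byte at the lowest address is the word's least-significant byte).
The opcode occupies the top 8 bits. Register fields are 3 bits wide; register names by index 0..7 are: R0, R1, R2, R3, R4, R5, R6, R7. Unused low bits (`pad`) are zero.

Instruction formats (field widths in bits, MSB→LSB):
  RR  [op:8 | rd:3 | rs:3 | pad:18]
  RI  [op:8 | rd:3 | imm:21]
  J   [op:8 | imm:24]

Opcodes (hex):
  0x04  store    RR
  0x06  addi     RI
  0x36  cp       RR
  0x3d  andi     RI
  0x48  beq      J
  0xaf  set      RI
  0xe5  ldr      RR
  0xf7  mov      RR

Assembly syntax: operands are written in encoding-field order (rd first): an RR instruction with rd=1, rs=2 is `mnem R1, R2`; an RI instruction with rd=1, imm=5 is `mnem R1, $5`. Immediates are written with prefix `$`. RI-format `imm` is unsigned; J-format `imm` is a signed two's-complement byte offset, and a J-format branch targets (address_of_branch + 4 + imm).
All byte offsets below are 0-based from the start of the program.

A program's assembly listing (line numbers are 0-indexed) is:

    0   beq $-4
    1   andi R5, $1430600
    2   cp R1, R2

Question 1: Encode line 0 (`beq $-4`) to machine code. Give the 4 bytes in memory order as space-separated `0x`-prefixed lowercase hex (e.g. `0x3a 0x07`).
0xfc 0xff 0xff 0x48

line 0 (beq): pack op=0x48:8|imm=-4:24 = 0x48fffffc; little→ fc ff ff 48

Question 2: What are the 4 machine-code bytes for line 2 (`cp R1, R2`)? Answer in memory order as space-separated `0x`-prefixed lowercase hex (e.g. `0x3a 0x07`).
line 2 (cp): pack op=0x36:8|rd=1:3|rs=2:3|pad=0:18 = 0x36280000; little→ 00 00 28 36

0x00 0x00 0x28 0x36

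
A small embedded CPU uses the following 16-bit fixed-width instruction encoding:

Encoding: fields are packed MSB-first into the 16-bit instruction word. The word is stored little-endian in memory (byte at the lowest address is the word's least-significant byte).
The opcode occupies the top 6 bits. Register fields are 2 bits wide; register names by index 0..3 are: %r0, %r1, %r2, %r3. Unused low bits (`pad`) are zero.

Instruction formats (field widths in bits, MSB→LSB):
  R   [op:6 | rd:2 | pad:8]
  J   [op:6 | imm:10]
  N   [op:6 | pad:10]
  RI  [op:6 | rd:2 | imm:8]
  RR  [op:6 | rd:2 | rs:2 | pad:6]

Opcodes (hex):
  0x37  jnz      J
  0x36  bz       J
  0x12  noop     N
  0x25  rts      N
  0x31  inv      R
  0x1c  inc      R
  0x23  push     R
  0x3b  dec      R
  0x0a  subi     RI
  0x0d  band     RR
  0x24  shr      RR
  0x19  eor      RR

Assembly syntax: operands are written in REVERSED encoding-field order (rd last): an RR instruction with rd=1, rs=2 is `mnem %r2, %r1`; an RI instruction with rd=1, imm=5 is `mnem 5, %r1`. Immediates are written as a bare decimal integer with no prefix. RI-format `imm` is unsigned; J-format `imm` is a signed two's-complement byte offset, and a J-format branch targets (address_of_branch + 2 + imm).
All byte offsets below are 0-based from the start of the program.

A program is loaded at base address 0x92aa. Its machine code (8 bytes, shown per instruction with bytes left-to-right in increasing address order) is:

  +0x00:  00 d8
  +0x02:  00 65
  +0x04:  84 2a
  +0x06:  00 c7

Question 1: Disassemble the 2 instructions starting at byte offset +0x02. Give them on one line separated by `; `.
eor %r0, %r1; subi 132, %r2

+0x02: 00 65 ⇒ word 0x6500 (little)
  opcode bits[15:10]=0x19: eor/RR
  rd@[9:8]=0x1 ⇒ %r1
  rs@[7:6]=0x0 ⇒ %r0
+0x04: 84 2a ⇒ word 0x2a84 (little)
  opcode bits[15:10]=0xa: subi/RI
  rd@[9:8]=0x2 ⇒ %r2
  imm@[7:0]=0x84 ⇒ 132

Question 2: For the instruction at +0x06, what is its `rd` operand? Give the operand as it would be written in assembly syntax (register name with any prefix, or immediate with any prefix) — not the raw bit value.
+0x06: 00 c7 ⇒ word 0xc700 (little)
  top 6b → 0x31 → inv [R]
  rd@[9:8]=0x3 ⇒ %r3

%r3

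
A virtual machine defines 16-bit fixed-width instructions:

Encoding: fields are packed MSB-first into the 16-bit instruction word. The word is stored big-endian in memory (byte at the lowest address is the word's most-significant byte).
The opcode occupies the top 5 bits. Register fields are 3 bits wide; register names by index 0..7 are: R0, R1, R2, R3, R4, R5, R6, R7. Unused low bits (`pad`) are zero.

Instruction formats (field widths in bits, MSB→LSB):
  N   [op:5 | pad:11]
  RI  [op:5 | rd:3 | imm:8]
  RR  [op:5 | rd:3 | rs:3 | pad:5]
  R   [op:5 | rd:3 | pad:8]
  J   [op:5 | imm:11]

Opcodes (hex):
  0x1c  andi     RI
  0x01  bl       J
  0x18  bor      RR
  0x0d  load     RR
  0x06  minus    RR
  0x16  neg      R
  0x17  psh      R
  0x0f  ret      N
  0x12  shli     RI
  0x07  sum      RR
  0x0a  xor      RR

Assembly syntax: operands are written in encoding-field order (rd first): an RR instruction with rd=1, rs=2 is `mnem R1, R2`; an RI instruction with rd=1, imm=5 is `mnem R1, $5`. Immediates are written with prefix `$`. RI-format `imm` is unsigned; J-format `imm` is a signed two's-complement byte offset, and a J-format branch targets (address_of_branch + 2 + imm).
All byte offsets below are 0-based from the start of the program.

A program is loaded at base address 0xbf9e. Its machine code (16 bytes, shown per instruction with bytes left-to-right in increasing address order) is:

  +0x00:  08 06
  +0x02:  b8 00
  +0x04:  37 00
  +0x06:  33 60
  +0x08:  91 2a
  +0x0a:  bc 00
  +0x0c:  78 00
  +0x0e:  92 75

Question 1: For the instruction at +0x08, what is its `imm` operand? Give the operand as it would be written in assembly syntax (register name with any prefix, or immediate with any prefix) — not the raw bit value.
@+08  big-endian(91 2a) = 0x912a
  top 5b → 0x12 → shli [RI]
  rd: (w>>8)&0x7=0x1 → R1
  imm: (w>>0)&0xff=0x2a → $42

$42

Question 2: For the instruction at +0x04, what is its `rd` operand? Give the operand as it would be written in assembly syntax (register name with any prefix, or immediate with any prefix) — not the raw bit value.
R7

@+04  big-endian(37 00) = 0x3700
  opcode bits[15:11]=0x6: minus/RR
  rd@[10:8]=0x7 ⇒ R7
  rs@[7:5]=0x0 ⇒ R0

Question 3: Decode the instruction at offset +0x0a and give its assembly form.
psh R4

off 0x0a: read bc 00 as big → 0xbc00
  op=0xbc00>>11=0x17 ⇒ psh (R)
  [10:8] rd=4 = R4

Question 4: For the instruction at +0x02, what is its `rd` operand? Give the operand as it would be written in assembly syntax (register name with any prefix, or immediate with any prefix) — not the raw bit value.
@+02  big-endian(b8 00) = 0xb800
  op=0xb800>>11=0x17 ⇒ psh (R)
  rd@[10:8]=0x0 ⇒ R0

R0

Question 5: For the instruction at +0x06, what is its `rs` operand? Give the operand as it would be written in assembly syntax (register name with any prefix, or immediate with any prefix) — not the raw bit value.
R3

off 0x06: read 33 60 as big → 0x3360
  op=0x3360>>11=0x6 ⇒ minus (RR)
  rd: (w>>8)&0x7=0x3 → R3
  rs: (w>>5)&0x7=0x3 → R3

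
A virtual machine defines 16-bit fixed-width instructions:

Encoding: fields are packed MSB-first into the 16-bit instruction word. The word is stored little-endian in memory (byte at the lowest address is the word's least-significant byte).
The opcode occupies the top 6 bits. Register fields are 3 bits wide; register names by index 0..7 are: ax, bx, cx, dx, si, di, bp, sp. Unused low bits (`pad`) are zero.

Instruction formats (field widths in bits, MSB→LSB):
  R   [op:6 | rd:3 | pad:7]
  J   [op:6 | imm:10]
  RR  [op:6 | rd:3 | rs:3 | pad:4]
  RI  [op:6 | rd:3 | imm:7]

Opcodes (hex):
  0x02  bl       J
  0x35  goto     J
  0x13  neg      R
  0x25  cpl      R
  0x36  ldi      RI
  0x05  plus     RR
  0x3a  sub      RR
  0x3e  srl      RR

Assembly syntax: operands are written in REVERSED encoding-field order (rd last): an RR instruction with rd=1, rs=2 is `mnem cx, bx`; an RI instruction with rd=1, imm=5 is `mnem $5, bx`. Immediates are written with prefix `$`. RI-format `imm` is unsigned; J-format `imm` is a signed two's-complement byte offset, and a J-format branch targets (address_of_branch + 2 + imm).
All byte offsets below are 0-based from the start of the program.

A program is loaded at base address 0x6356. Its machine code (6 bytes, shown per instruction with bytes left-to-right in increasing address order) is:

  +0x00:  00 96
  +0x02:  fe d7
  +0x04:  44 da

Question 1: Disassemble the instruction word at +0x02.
@+02  little-endian(fe d7) = 0xd7fe
  opcode bits[15:10]=0x35: goto/J
  [9:0] imm=1022 (s10→-2) = $-2

goto $-2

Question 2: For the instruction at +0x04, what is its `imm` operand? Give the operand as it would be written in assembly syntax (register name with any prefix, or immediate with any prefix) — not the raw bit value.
off 0x04: read 44 da as little → 0xda44
  opcode bits[15:10]=0x36: ldi/RI
  [9:7] rd=4 = si
  [6:0] imm=68 = $68

$68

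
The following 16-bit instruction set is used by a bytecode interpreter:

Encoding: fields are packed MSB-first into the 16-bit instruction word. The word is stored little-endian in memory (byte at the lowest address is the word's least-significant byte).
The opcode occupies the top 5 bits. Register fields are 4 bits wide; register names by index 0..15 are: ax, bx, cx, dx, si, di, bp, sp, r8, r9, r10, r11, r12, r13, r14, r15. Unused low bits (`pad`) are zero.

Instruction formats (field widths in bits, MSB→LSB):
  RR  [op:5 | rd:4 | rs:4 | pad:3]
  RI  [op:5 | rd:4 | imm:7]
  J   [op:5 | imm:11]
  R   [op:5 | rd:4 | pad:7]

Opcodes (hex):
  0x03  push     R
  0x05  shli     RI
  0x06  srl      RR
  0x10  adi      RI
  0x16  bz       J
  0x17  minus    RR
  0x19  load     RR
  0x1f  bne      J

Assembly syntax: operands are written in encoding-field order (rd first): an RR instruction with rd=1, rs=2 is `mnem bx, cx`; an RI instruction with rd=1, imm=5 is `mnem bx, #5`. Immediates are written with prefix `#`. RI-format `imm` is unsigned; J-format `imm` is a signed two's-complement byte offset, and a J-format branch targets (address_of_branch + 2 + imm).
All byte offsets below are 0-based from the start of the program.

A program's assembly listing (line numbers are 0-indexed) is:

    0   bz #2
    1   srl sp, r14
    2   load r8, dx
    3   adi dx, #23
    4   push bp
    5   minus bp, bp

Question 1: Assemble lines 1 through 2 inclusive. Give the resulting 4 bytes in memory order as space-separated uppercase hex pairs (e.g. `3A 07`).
1. srl fields op=0x6:5|rd=7:4|rs=14:4|pad=0:3 → word 33f0h → f0 33
2. load fields op=0x19:5|rd=8:4|rs=3:4|pad=0:3 → word cc18h → 18 cc

F0 33 18 CC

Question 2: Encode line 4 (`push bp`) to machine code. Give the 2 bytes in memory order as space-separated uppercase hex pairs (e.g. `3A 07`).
4. push fields op=0x3:5|rd=6:4|pad=0:7 → word 1b00h → 00 1b

00 1B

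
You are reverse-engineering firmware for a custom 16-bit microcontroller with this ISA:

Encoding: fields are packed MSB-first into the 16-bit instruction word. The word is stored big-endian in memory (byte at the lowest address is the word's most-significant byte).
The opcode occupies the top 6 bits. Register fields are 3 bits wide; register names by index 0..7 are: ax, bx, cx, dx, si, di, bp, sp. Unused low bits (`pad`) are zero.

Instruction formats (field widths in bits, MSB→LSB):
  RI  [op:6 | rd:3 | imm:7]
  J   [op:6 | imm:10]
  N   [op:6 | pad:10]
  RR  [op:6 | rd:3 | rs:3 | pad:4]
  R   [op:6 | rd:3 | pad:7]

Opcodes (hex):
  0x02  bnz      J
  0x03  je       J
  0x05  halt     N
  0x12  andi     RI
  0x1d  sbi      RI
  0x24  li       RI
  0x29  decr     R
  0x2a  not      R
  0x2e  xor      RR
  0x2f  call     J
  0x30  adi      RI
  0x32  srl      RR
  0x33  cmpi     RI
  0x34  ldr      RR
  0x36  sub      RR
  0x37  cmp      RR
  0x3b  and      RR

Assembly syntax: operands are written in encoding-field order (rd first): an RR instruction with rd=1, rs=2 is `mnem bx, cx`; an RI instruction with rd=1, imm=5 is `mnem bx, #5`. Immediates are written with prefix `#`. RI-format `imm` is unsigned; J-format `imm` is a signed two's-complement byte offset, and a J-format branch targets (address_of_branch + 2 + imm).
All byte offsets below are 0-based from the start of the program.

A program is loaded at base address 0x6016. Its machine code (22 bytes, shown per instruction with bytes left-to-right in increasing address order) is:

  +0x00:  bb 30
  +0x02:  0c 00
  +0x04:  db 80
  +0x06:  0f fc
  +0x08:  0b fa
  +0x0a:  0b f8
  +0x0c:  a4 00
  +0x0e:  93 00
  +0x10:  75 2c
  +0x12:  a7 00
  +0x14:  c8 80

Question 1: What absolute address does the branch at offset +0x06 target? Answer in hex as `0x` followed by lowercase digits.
0x601a

@+06  big-endian(0f fc) = 0x0ffc
  top 6b → 0x3 → je [J]
  imm: (w>>0)&0x3ff=0x3fc (s10→-4) → #-4
  target = base 0x6016 + off 0x06 + 2 + imm -4 = 0x601a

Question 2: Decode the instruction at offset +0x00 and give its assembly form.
off 0x00: read bb 30 as big → 0xbb30
  opcode bits[15:10]=0x2e: xor/RR
  rd: (w>>7)&0x7=0x6 → bp
  rs: (w>>4)&0x7=0x3 → dx

xor bp, dx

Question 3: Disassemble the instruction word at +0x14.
+0x14: c8 80 ⇒ word 0xc880 (big)
  op=0xc880>>10=0x32 ⇒ srl (RR)
  [9:7] rd=1 = bx
  [6:4] rs=0 = ax

srl bx, ax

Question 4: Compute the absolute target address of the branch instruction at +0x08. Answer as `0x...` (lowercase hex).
+0x08: 0b fa ⇒ word 0x0bfa (big)
  opcode bits[15:10]=0x2: bnz/J
  imm@[9:0]=0x3fa (s10→-6) ⇒ #-6
  target = base 0x6016 + off 0x08 + 2 + imm -6 = 0x601a

0x601a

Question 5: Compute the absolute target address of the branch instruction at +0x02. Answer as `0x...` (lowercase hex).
0x601a

[02] 0c 00 → 0x0c00
  op=0x0c00>>10=0x3 ⇒ je (J)
  imm@[9:0]=0x0 ⇒ #0
  target = base 0x6016 + off 0x02 + 2 + imm 0 = 0x601a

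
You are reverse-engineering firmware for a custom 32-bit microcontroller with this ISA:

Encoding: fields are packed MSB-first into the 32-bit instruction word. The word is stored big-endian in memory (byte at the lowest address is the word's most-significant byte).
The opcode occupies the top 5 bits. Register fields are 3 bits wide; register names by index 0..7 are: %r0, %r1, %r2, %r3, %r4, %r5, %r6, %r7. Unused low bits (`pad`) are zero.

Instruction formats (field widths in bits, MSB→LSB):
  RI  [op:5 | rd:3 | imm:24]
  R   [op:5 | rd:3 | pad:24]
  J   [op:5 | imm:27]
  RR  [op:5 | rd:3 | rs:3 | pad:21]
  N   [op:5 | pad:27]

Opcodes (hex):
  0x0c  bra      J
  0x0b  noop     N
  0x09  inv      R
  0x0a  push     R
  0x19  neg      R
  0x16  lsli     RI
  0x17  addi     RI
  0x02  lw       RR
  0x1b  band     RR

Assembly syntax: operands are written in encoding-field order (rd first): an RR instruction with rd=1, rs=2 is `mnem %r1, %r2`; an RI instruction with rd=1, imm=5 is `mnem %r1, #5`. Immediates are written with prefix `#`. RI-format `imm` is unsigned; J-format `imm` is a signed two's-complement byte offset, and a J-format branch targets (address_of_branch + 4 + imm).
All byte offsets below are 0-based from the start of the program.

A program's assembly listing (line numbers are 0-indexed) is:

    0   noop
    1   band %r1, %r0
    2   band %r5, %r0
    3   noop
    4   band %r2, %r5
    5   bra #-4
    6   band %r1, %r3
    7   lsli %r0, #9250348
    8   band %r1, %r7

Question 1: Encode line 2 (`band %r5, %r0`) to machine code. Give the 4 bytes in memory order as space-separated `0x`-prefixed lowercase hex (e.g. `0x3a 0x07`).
0xdd 0x00 0x00 0x00

2. band fields op=0x1b:5|rd=5:3|rs=0:3|pad=0:21 → word dd000000h → dd 00 00 00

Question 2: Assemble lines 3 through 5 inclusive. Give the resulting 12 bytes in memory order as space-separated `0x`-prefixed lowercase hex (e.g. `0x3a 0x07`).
0x58 0x00 0x00 0x00 0xda 0xa0 0x00 0x00 0x67 0xff 0xff 0xfc

line 3 (noop): pack op=0xb:5|pad=0:27 = 0x58000000; big→ 58 00 00 00
line 4 (band): pack op=0x1b:5|rd=2:3|rs=5:3|pad=0:21 = 0xdaa00000; big→ da a0 00 00
line 5 (bra): pack op=0xc:5|imm=-4:27 = 0x67fffffc; big→ 67 ff ff fc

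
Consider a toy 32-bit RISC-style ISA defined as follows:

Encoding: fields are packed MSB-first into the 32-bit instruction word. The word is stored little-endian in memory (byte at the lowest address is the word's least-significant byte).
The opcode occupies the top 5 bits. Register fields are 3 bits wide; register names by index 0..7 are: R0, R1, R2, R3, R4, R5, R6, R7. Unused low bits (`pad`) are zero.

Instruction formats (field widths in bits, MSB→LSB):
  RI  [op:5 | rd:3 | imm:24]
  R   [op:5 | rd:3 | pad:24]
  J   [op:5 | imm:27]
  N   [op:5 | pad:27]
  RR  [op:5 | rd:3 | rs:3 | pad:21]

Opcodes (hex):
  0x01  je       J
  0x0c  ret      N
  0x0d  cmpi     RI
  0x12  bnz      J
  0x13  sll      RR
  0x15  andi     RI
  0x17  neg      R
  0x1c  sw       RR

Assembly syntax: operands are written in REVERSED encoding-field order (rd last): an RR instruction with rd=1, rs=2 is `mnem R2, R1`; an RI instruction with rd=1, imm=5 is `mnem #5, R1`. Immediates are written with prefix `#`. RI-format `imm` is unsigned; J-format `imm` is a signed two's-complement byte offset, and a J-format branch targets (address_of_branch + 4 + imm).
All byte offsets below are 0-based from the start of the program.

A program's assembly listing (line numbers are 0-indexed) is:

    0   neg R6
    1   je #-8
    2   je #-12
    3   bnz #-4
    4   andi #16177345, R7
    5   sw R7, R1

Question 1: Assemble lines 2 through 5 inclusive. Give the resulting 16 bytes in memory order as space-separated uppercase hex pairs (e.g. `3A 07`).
line 2 (je): pack op=0x1:5|imm=-12:27 = 0x0ffffff4; little→ f4 ff ff 0f
line 3 (bnz): pack op=0x12:5|imm=-4:27 = 0x97fffffc; little→ fc ff ff 97
line 4 (andi): pack op=0x15:5|rd=7:3|imm=16177345:24 = 0xaff6d8c1; little→ c1 d8 f6 af
line 5 (sw): pack op=0x1c:5|rd=1:3|rs=7:3|pad=0:21 = 0xe1e00000; little→ 00 00 e0 e1

F4 FF FF 0F FC FF FF 97 C1 D8 F6 AF 00 00 E0 E1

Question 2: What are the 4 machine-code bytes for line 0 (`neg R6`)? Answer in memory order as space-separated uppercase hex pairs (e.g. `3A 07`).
00 00 00 BE

0. neg fields op=0x17:5|rd=6:3|pad=0:24 → word be000000h → 00 00 00 be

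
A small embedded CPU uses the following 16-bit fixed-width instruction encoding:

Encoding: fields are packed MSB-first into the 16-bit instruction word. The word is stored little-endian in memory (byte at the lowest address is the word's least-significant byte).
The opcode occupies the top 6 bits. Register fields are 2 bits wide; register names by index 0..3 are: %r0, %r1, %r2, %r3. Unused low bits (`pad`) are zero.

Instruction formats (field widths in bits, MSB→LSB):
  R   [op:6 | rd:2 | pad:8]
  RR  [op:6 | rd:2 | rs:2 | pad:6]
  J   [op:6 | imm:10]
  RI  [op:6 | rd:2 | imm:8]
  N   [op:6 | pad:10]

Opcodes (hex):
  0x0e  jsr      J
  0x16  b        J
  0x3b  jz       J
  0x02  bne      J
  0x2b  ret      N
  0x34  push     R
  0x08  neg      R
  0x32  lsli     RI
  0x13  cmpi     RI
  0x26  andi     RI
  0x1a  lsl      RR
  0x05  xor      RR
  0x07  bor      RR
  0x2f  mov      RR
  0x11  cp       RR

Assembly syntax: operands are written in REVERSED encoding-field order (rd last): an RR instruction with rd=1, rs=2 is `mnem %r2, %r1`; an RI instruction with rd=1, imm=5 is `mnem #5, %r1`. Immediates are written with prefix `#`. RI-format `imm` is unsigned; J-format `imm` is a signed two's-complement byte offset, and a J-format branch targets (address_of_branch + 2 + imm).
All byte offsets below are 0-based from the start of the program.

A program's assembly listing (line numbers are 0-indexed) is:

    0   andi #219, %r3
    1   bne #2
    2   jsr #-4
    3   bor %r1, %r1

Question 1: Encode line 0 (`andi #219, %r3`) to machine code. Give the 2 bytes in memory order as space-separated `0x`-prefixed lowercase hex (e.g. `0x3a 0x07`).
0xdb 0x9b

0. andi fields op=0x26:6|rd=3:2|imm=219:8 → word 9bdbh → db 9b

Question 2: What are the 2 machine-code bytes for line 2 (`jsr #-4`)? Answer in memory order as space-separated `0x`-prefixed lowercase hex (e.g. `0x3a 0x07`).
0xfc 0x3b

L2: jsr op=0xe:6|imm=-4:10 ⇒ 0x3bfc ⇒ little fc 3b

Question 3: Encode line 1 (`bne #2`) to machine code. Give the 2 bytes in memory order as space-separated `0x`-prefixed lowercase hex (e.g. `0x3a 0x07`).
L1: bne op=0x2:6|imm=2:10 ⇒ 0x0802 ⇒ little 02 08

0x02 0x08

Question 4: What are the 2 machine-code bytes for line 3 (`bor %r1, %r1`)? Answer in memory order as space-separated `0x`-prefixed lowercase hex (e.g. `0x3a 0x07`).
L3: bor op=0x7:6|rd=1:2|rs=1:2|pad=0:6 ⇒ 0x1d40 ⇒ little 40 1d

0x40 0x1d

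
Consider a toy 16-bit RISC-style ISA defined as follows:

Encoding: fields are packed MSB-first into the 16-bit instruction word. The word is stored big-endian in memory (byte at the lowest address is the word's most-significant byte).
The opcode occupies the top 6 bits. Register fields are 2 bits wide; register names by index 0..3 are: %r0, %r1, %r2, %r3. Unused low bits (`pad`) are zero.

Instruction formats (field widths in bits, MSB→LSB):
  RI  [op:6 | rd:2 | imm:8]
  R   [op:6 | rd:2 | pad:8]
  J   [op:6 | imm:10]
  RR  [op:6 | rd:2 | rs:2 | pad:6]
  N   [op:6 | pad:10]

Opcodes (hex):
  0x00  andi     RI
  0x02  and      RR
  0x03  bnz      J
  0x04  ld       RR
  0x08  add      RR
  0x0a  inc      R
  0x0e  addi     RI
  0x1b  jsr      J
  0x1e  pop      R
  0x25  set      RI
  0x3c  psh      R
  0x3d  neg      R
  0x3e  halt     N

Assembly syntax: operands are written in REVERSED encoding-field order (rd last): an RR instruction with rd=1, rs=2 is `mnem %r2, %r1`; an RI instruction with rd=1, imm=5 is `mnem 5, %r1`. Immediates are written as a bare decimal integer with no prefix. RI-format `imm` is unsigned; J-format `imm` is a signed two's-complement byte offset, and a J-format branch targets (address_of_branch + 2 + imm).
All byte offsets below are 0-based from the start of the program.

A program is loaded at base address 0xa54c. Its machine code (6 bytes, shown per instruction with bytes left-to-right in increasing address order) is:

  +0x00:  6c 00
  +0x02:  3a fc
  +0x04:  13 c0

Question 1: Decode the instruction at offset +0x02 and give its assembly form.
addi 252, %r2

+0x02: 3a fc ⇒ word 0x3afc (big)
  op=0x3afc>>10=0xe ⇒ addi (RI)
  rd: (w>>8)&0x3=0x2 → %r2
  imm: (w>>0)&0xff=0xfc → 252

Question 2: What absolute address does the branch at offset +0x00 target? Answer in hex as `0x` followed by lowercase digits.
@+00  big-endian(6c 00) = 0x6c00
  op=0x6c00>>10=0x1b ⇒ jsr (J)
  imm: (w>>0)&0x3ff=0x0 → 0
  target = base 0xa54c + off 0x00 + 2 + imm 0 = 0xa54e

0xa54e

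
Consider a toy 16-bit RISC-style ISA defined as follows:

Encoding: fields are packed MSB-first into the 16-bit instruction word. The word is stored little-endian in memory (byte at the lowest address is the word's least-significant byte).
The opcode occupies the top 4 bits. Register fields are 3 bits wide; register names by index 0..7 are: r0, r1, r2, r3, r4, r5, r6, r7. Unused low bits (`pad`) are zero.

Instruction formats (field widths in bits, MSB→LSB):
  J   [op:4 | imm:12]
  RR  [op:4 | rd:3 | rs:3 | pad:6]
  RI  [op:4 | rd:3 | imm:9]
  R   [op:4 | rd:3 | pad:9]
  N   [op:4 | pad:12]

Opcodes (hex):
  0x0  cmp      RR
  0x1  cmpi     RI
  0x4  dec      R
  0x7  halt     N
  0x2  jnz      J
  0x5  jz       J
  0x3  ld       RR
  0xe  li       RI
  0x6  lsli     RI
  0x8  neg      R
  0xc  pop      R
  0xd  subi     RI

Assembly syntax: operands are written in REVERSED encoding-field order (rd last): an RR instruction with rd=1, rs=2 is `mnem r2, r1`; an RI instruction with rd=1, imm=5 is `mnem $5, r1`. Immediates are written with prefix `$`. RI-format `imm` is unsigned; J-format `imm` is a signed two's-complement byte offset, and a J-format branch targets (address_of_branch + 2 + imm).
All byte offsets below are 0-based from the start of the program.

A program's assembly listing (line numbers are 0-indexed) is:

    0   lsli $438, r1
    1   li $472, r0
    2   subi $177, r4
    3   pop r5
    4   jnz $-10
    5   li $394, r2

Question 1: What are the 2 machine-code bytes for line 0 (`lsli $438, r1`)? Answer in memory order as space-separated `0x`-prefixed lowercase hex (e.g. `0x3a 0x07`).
0xb6 0x63

0. lsli fields op=0x6:4|rd=1:3|imm=438:9 → word 63b6h → b6 63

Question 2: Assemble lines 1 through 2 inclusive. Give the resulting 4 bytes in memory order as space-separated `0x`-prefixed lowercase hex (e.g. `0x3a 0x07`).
line 1 (li): pack op=0xe:4|rd=0:3|imm=472:9 = 0xe1d8; little→ d8 e1
line 2 (subi): pack op=0xd:4|rd=4:3|imm=177:9 = 0xd8b1; little→ b1 d8

0xd8 0xe1 0xb1 0xd8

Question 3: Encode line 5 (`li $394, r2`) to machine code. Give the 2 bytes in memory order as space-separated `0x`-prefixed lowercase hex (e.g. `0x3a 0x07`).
L5: li op=0xe:4|rd=2:3|imm=394:9 ⇒ 0xe58a ⇒ little 8a e5

0x8a 0xe5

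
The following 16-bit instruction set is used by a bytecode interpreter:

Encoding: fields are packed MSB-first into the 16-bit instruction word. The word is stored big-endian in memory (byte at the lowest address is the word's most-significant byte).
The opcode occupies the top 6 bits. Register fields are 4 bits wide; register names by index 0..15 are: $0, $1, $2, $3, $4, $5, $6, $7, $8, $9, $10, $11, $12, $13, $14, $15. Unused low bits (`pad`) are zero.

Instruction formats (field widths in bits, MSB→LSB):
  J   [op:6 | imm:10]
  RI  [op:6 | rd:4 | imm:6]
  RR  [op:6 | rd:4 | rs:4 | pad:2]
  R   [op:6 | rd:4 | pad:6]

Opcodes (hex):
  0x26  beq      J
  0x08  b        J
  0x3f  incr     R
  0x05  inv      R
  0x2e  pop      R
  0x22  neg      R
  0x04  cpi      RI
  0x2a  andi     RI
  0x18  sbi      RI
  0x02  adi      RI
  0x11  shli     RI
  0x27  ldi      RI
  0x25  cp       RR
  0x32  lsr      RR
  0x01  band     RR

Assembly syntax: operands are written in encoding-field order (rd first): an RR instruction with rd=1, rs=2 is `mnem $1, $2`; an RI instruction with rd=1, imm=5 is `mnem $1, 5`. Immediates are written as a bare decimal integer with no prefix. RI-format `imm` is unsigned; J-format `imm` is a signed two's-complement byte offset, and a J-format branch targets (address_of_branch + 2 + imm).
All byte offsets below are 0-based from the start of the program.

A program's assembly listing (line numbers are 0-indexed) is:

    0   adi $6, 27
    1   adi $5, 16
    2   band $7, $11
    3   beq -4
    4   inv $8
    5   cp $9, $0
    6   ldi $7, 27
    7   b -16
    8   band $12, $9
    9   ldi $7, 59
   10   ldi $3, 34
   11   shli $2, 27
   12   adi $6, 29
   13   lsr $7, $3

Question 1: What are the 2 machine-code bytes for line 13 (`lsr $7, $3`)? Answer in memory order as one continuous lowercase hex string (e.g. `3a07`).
c9cc

L13: lsr op=0x32:6|rd=7:4|rs=3:4|pad=0:2 ⇒ 0xc9cc ⇒ big c9 cc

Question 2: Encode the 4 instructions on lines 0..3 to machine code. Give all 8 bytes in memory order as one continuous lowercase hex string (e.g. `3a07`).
line 0 (adi): pack op=0x2:6|rd=6:4|imm=27:6 = 0x099b; big→ 09 9b
line 1 (adi): pack op=0x2:6|rd=5:4|imm=16:6 = 0x0950; big→ 09 50
line 2 (band): pack op=0x1:6|rd=7:4|rs=11:4|pad=0:2 = 0x05ec; big→ 05 ec
line 3 (beq): pack op=0x26:6|imm=-4:10 = 0x9bfc; big→ 9b fc

099b095005ec9bfc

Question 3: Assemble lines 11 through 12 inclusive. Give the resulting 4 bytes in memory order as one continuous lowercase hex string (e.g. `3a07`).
449b099d

line 11 (shli): pack op=0x11:6|rd=2:4|imm=27:6 = 0x449b; big→ 44 9b
line 12 (adi): pack op=0x2:6|rd=6:4|imm=29:6 = 0x099d; big→ 09 9d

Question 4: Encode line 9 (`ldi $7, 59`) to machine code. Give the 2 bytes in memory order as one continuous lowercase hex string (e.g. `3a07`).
9dfb

L9: ldi op=0x27:6|rd=7:4|imm=59:6 ⇒ 0x9dfb ⇒ big 9d fb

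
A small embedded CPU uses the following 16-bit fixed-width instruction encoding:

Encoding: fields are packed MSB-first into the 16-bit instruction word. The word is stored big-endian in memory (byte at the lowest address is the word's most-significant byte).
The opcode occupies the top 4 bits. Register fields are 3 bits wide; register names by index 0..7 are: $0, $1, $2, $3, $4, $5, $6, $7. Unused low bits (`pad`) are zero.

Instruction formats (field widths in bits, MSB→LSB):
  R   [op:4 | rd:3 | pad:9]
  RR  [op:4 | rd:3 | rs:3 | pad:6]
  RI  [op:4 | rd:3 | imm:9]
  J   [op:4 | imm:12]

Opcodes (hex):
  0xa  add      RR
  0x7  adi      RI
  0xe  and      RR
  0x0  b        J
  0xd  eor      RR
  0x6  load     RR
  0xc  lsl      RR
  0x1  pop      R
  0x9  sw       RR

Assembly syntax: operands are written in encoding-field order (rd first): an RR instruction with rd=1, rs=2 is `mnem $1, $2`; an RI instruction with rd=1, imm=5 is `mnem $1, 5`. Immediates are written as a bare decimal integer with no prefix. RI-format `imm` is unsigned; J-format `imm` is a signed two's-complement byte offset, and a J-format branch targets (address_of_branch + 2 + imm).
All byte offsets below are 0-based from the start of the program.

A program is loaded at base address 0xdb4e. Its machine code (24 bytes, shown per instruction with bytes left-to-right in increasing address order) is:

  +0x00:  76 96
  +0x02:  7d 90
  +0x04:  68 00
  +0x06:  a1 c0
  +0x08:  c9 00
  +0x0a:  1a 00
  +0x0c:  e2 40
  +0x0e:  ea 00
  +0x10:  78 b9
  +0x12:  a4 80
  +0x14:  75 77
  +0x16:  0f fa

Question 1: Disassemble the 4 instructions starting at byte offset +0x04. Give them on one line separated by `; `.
@+04  big-endian(68 00) = 0x6800
  op=0x6800>>12=0x6 ⇒ load (RR)
  rd: (w>>9)&0x7=0x4 → $4
  rs: (w>>6)&0x7=0x0 → $0
@+06  big-endian(a1 c0) = 0xa1c0
  op=0xa1c0>>12=0xa ⇒ add (RR)
  rd: (w>>9)&0x7=0x0 → $0
  rs: (w>>6)&0x7=0x7 → $7
@+08  big-endian(c9 00) = 0xc900
  op=0xc900>>12=0xc ⇒ lsl (RR)
  rd: (w>>9)&0x7=0x4 → $4
  rs: (w>>6)&0x7=0x4 → $4
@+0a  big-endian(1a 00) = 0x1a00
  op=0x1a00>>12=0x1 ⇒ pop (R)
  rd: (w>>9)&0x7=0x5 → $5

load $4, $0; add $0, $7; lsl $4, $4; pop $5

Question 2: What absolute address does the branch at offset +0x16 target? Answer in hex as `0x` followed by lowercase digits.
0xdb60

off 0x16: read 0f fa as big → 0x0ffa
  op=0x0ffa>>12=0x0 ⇒ b (J)
  imm: (w>>0)&0xfff=0xffa (s12→-6) → -6
  target = base 0xdb4e + off 0x16 + 2 + imm -6 = 0xdb60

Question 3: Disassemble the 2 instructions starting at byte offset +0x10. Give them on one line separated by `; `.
@+10  big-endian(78 b9) = 0x78b9
  top 4b → 0x7 → adi [RI]
  rd@[11:9]=0x4 ⇒ $4
  imm@[8:0]=0xb9 ⇒ 185
@+12  big-endian(a4 80) = 0xa480
  top 4b → 0xa → add [RR]
  rd@[11:9]=0x2 ⇒ $2
  rs@[8:6]=0x2 ⇒ $2

adi $4, 185; add $2, $2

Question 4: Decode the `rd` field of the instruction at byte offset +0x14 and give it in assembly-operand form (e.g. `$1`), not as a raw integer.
[14] 75 77 → 0x7577
  op=0x7577>>12=0x7 ⇒ adi (RI)
  [11:9] rd=2 = $2
  [8:0] imm=375 = 375

$2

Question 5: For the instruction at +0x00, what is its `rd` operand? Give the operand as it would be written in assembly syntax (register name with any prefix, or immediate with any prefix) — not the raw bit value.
$3

off 0x00: read 76 96 as big → 0x7696
  opcode bits[15:12]=0x7: adi/RI
  [11:9] rd=3 = $3
  [8:0] imm=150 = 150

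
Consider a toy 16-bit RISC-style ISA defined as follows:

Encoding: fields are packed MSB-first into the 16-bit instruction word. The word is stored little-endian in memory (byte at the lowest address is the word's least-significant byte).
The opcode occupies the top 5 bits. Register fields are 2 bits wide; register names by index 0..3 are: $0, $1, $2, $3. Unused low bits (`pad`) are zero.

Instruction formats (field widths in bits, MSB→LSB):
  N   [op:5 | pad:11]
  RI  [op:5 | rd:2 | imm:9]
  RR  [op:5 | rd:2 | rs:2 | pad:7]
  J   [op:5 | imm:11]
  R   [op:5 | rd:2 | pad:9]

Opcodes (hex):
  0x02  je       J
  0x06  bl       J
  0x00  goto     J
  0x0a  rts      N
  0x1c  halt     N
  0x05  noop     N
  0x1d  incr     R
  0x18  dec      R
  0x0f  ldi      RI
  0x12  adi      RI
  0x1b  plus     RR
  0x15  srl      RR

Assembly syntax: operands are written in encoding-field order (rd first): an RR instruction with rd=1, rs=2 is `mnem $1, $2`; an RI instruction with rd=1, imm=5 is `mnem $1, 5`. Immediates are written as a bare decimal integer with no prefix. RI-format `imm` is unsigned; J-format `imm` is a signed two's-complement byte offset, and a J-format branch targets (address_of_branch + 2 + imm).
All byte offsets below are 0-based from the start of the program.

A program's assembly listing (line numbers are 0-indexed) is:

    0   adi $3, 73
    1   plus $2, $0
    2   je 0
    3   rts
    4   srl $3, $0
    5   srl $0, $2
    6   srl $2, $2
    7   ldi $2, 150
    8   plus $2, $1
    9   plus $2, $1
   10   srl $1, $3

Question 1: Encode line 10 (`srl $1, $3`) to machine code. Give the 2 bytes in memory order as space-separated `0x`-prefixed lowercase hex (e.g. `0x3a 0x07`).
0x80 0xab

L10: srl op=0x15:5|rd=1:2|rs=3:2|pad=0:7 ⇒ 0xab80 ⇒ little 80 ab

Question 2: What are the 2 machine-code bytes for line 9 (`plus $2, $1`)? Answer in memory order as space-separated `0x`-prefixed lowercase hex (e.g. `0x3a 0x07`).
0x80 0xdc

line 9 (plus): pack op=0x1b:5|rd=2:2|rs=1:2|pad=0:7 = 0xdc80; little→ 80 dc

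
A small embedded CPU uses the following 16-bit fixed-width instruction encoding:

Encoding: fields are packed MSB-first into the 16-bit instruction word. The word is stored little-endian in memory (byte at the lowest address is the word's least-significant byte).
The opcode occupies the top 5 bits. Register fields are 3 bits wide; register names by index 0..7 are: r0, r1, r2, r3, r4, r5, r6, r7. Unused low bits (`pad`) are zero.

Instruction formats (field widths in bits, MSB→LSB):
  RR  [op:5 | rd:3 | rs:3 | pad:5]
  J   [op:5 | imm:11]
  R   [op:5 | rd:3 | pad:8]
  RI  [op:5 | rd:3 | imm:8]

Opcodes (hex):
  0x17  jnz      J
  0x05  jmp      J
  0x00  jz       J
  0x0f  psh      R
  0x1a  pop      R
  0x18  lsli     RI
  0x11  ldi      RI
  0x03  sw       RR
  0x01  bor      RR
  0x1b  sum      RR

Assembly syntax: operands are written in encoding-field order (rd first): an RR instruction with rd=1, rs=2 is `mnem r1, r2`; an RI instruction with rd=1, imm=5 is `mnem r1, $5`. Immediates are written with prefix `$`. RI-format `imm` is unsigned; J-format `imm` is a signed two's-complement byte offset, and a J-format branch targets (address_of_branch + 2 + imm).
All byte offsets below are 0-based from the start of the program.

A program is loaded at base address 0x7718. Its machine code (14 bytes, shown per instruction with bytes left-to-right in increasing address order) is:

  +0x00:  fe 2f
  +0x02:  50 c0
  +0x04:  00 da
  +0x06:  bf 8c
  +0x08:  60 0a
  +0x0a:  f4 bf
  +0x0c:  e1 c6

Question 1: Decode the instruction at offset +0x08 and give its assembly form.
[08] 60 0a → 0x0a60
  opcode bits[15:11]=0x1: bor/RR
  rd: (w>>8)&0x7=0x2 → r2
  rs: (w>>5)&0x7=0x3 → r3

bor r2, r3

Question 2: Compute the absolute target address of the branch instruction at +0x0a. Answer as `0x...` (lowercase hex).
0x7718

+0x0a: f4 bf ⇒ word 0xbff4 (little)
  op=0xbff4>>11=0x17 ⇒ jnz (J)
  imm: (w>>0)&0x7ff=0x7f4 (s11→-12) → $-12
  target = base 0x7718 + off 0x0a + 2 + imm -12 = 0x7718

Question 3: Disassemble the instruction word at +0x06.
ldi r4, $191

[06] bf 8c → 0x8cbf
  op=0x8cbf>>11=0x11 ⇒ ldi (RI)
  rd@[10:8]=0x4 ⇒ r4
  imm@[7:0]=0xbf ⇒ $191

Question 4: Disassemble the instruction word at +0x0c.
@+0c  little-endian(e1 c6) = 0xc6e1
  top 5b → 0x18 → lsli [RI]
  rd: (w>>8)&0x7=0x6 → r6
  imm: (w>>0)&0xff=0xe1 → $225

lsli r6, $225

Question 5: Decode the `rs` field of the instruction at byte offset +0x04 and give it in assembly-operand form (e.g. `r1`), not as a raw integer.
r0

+0x04: 00 da ⇒ word 0xda00 (little)
  opcode bits[15:11]=0x1b: sum/RR
  rd@[10:8]=0x2 ⇒ r2
  rs@[7:5]=0x0 ⇒ r0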